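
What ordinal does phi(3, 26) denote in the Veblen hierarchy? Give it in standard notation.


phi(3, 26):
phi(3, beta) = eta_beta (the beta-th eta number, fixed point of zeta).
phi(3, 26) = eta_26

eta_26


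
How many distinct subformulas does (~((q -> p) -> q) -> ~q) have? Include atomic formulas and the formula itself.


Formula: (~((q -> p) -> q) -> ~q)
Subformulas found:
  1. q
  2. p
  3. ~q
  4. (q -> p)
  5. ((q -> p) -> q)
  6. ~((q -> p) -> q)
  7. (~((q -> p) -> q) -> ~q)
Total distinct subformulas = 7

7


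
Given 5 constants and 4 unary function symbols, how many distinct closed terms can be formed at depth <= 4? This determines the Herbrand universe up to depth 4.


Herbrand terms by depth:
Depth 0: 5 constants
Depth 1: 20 new terms (running total: 25)
Depth 2: 80 new terms (running total: 105)
Depth 3: 320 new terms (running total: 425)
Depth 4: 1280 new terms (running total: 1705)
Total distinct ground terms = 1705

1705


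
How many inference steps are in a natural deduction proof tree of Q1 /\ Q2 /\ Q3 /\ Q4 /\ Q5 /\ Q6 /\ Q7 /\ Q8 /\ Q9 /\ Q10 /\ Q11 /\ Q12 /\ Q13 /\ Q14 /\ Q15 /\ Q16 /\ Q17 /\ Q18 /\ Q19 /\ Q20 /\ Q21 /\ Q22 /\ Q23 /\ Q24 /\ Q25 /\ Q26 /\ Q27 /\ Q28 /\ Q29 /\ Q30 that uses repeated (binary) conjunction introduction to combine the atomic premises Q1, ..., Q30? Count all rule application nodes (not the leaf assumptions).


The target conjunction has 30 conjuncts, i.e. 29 binary /\ connectives.
Each conjunction-intro joins two pieces, so 30 atoms require 30-1 = 29 applications.
Total inference nodes = 29

29


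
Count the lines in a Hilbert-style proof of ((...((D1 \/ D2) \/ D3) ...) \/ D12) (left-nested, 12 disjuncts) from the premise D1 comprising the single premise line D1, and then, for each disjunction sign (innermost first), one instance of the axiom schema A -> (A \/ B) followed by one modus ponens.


Building the left-nested 12-ary disjunction from D1:
- 1 premise line (D1)
- 12 disjuncts means 11 disjunction signs; each needs 1 axiom instance + 1 MP = 2 lines: 2 * 11 = 22
Total = 1 + 22 = 23 lines.

23


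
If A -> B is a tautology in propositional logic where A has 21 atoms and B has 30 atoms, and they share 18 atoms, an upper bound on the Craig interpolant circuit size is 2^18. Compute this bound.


Shared atoms = 18
Craig interpolant size bound = 2^18
= 262144

262144


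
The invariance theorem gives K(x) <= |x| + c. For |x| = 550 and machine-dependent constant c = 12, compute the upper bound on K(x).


K(x) <= |x| + c = 550 + 12 = 562

562


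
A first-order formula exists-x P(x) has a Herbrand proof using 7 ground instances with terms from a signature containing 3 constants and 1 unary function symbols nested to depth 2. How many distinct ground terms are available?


Herbrand terms by depth:
Depth 0: 3 constants
Depth 1: 3 new terms (running total: 6)
Depth 2: 3 new terms (running total: 9)
Total distinct ground terms = 9

9


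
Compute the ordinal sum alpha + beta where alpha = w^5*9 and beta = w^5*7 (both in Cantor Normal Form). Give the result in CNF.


Ordinal addition w^5*9 + w^5*7:
Both terms have the same exponent 5.
w^e*c + w^e*d = w^e*(c+d).
Result = w^5*(9+7) = w^5*16

w^5*16


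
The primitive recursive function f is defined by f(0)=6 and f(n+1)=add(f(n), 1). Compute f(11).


f(0) = 6
f(1) = add(f(0), 1) = add(6, 1) = 7
f(2) = add(f(1), 1) = add(7, 1) = 8
f(3) = add(f(2), 1) = add(8, 1) = 9
f(4) = add(f(3), 1) = add(9, 1) = 10
f(5) = add(f(4), 1) = add(10, 1) = 11
f(6) = add(f(5), 1) = add(11, 1) = 12
f(7) = add(f(6), 1) = add(12, 1) = 13
f(8) = add(f(7), 1) = add(13, 1) = 14
f(9) = add(f(8), 1) = add(14, 1) = 15
f(10) = add(f(9), 1) = add(15, 1) = 16
f(11) = add(f(10), 1) = add(16, 1) = 17


17


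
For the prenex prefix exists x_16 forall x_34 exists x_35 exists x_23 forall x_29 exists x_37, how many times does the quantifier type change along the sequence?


Walk the prefix and count type changes:
  position 1: exists -> forall <-- alternation
  position 2: forall -> exists <-- alternation
  position 3: exists -> exists
  position 4: exists -> forall <-- alternation
  position 5: forall -> exists <-- alternation
Total alternations = 4

4


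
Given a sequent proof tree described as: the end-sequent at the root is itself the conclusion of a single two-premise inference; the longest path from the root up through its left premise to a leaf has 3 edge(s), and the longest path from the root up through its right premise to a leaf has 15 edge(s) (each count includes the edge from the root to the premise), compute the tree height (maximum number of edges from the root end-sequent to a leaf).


Longest path through the left premise: 3 edges (measured from the branching sequent)
Longest path through the right premise: 15 edges
Height of the subtree rooted at the branching sequent: max(3, 15) = 15
The branching sequent is the root itself.
Total height = 15

15


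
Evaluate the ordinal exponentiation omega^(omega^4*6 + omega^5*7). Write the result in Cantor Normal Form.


omega^(omega^4*6 + omega^5*7):
In ordinal addition a term is absorbed by a following term of strictly larger exponent: 4 < 5, so omega^4*6 + omega^5*7 = omega^5*7.
omega raised to a CNF ordinal is a single CNF term: Result = omega^(omega^5*7)

omega^(omega^5*7)


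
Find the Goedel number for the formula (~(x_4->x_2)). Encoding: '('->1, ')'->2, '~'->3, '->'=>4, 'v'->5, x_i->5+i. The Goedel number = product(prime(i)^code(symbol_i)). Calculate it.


Formula: (~(x_4->x_2))
Symbol codes: [1, 3, 1, 9, 4, 7, 2, 2]
Primes: [2, 3, 5, 7, 11, 13, 17, 19]
p_1^1 = 2^1 = 2
p_2^3 = 3^3 = 27
p_3^1 = 5^1 = 5
p_4^9 = 7^9 = 40353607
p_5^4 = 11^4 = 14641
p_6^7 = 13^7 = 62748517
p_7^2 = 17^2 = 289
p_8^2 = 19^2 = 361
Product = 1044300234991699465694484570

1044300234991699465694484570


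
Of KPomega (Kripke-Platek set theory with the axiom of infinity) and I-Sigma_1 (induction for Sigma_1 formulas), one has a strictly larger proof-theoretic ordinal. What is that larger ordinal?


Proof-theoretic ordinal of KPomega (Kripke-Platek set theory with the axiom of infinity): psi_0(epsilon_{Omega+1})
Proof-theoretic ordinal of I-Sigma_1 (induction for Sigma_1 formulas): omega^omega
Comparing: omega^omega < psi_0(epsilon_{Omega+1}).
The larger ordinal is psi_0(epsilon_{Omega+1}) (from KPomega (Kripke-Platek set theory with the axiom of infinity)).

psi_0(epsilon_{Omega+1})


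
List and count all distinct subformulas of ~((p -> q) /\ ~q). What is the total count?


Formula: ~((p -> q) /\ ~q)
Subformulas found:
  1. q
  2. p
  3. ~q
  4. (p -> q)
  5. ((p -> q) /\ ~q)
  6. ~((p -> q) /\ ~q)
Total distinct subformulas = 6

6


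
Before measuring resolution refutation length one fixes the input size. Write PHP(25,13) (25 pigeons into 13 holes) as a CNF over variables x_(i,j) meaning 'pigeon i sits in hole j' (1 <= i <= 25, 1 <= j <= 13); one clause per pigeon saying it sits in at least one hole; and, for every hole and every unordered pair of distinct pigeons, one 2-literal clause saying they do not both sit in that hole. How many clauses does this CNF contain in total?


PHP(25,13): 25 pigeons, 13 holes, 25*13 = 325 variables.
- pigeon clauses: one per pigeon -> 25 clauses
- hole clauses: 13 holes * C(25,2) = 13 * 300 -> 3900 clauses
Total clauses = 25 + 3900 = 3925

3925


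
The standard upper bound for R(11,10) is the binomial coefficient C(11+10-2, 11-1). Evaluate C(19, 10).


R(11,10) <= C(11+10-2, 11-1) = C(19, 10)
C(19, 10) = 19! / (10! * 9!)
= 92378

92378


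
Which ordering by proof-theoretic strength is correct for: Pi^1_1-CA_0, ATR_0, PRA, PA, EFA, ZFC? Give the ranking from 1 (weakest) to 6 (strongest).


Ordering by consistency strength:
1. EFA
2. PRA
3. PA
4. ATR_0
5. Pi^1_1-CA_0
6. ZFC


Pi^1_1-CA_0=5, ATR_0=4, PRA=2, PA=3, EFA=1, ZFC=6


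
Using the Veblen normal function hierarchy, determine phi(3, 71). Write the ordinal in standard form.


phi(3, 71):
phi(3, beta) = eta_beta (the beta-th eta number, fixed point of zeta).
phi(3, 71) = eta_71

eta_71


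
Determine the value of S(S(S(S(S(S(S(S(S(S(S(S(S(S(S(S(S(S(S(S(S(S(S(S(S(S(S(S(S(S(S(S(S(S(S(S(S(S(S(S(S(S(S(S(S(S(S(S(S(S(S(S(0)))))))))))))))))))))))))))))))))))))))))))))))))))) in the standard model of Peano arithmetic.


Counting successors applied to 0:
52 applications of S to 0 = 52

52


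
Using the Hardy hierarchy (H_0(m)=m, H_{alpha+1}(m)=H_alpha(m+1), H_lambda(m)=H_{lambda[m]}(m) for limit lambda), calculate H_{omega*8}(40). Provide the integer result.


H_{omega*8}(40):
For the Hardy hierarchy, H_{omega*k}(n) = 2^k * n.
2^8 = 256.
256 * 40 = 10240

10240


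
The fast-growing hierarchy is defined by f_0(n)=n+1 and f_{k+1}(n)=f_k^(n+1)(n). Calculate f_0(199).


f_0(199) = 199 + 1 = 200

200


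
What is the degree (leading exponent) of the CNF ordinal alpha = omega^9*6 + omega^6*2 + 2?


CNF: omega^9*6 + omega^6*2 + 2
The leading term is omega^9*6, which has exponent 9.

9


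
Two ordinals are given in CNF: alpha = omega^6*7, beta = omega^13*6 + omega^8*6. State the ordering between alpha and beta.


Compare term by term from highest exponent:
alpha = omega^6*7
beta = omega^13*6 + omega^8*6
Term 1: alpha has omega^6*7, beta has omega^13*6
Term 2: alpha has omega^0*0, beta has omega^8*6
Result: alpha < beta

alpha < beta


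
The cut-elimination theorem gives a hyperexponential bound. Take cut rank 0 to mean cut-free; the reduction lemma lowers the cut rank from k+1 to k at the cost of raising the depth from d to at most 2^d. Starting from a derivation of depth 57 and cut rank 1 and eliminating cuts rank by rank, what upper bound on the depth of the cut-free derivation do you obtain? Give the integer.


Each rank reduction sends depth d to at most 2^d; cut rank r needs r reductions.
2_0(57) = 57
2_1(57) = 2^57 = 144115188075855872
Cut-free depth bound = 144115188075855872

144115188075855872


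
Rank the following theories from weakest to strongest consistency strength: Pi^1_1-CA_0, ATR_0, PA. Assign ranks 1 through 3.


Ordering by consistency strength:
1. PA
2. ATR_0
3. Pi^1_1-CA_0


Pi^1_1-CA_0=3, ATR_0=2, PA=1


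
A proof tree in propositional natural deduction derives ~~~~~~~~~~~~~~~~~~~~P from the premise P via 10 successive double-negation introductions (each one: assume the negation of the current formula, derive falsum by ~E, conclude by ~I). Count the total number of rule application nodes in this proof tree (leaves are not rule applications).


Each double-negation introduction (from C infer ~~C) uses 2 inference nodes: one ~E (C and ~C give falsum) and one ~I (discharge ~C).
10 double negations = 10 * 2 = 20 inference nodes.

20


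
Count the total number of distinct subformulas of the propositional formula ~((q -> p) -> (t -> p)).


Formula: ~((q -> p) -> (t -> p))
Subformulas found:
  1. q
  2. p
  3. t
  4. (q -> p)
  5. (t -> p)
  6. ((q -> p) -> (t -> p))
  7. ~((q -> p) -> (t -> p))
Total distinct subformulas = 7

7


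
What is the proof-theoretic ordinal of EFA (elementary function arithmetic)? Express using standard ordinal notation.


The proof-theoretic ordinal of EFA (elementary function arithmetic) is a standard result in ordinal analysis.
This ordinal is the supremum of order types of primitive recursive well-orderings
that the theory can prove to be well-ordered.
For EFA (elementary function arithmetic), the proof-theoretic ordinal is omega^3.

omega^3


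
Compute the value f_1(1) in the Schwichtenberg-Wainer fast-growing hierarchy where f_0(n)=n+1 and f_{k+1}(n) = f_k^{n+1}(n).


f_1(1) = f_0^2(1)
f_0 adds 1 each time, applied 2 times.
f_1(1) = 1 + 2 = 3

3


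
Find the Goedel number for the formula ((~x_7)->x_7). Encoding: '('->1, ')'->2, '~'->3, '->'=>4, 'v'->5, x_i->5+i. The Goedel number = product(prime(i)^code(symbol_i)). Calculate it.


Formula: ((~x_7)->x_7)
Symbol codes: [1, 1, 3, 12, 2, 4, 12, 2]
Primes: [2, 3, 5, 7, 11, 13, 17, 19]
p_1^1 = 2^1 = 2
p_2^1 = 3^1 = 3
p_3^3 = 5^3 = 125
p_4^12 = 7^12 = 13841287201
p_5^2 = 11^2 = 121
p_6^4 = 13^4 = 28561
p_7^12 = 17^12 = 582622237229761
p_8^2 = 19^2 = 361
Product = 7545547919980499258439928868100300750

7545547919980499258439928868100300750


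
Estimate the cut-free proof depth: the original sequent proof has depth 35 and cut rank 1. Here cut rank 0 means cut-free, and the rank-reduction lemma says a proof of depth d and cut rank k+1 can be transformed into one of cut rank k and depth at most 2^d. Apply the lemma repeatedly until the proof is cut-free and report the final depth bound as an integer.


Each rank reduction sends depth d to at most 2^d; cut rank r needs r reductions.
2_0(35) = 35
2_1(35) = 2^35 = 34359738368
Cut-free depth bound = 34359738368

34359738368


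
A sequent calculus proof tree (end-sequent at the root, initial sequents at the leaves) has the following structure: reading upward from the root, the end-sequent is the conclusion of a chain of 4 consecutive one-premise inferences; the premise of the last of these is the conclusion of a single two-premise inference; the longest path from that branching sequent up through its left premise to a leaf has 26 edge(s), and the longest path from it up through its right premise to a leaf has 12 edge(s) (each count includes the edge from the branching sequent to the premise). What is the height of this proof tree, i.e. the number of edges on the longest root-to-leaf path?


Longest path through the left premise: 26 edges (measured from the branching sequent)
Longest path through the right premise: 12 edges
Height of the subtree rooted at the branching sequent: max(26, 12) = 26
The branching sequent sits 4 edges above the root (the chain of one-premise inferences), so height = 26 + 4 = 30

30


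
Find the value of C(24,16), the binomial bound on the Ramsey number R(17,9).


R(17,9) <= C(17+9-2, 17-1) = C(24, 16)
C(24, 16) = 24! / (16! * 8!)
= 735471

735471


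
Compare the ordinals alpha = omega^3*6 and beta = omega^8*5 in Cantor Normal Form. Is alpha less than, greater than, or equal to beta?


Compare term by term from highest exponent:
alpha = omega^3*6
beta = omega^8*5
Term 1: alpha has omega^3*6, beta has omega^8*5
Result: alpha < beta

alpha < beta


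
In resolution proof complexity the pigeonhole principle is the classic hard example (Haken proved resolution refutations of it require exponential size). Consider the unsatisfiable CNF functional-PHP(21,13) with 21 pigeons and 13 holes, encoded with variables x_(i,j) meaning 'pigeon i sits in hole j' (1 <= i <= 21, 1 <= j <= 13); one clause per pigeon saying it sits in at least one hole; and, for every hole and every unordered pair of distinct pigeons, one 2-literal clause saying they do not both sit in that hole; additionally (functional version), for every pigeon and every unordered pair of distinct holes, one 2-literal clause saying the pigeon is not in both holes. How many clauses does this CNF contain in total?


functional-PHP(21,13): 21 pigeons, 13 holes, 21*13 = 273 variables.
- pigeon clauses: one per pigeon -> 21 clauses
- hole clauses: 13 holes * C(21,2) = 13 * 210 -> 2730 clauses
- functional clauses: 21 pigeons * C(13,2) = 21 * 78 -> 1638 clauses
Total clauses = 21 + 2730 + 1638 = 4389

4389


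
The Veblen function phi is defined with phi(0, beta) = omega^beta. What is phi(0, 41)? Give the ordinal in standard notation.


phi(0, 41):
phi(0, beta) = omega^beta by definition.
phi(0, 41) = omega^41

omega^41


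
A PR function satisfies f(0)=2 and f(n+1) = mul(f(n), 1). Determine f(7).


f(0) = 2
f(1) = mul(f(0), 1) = mul(2, 1) = 2
f(2) = mul(f(1), 1) = mul(2, 1) = 2
f(3) = mul(f(2), 1) = mul(2, 1) = 2
f(4) = mul(f(3), 1) = mul(2, 1) = 2
f(5) = mul(f(4), 1) = mul(2, 1) = 2
f(6) = mul(f(5), 1) = mul(2, 1) = 2
f(7) = mul(f(6), 1) = mul(2, 1) = 2


2


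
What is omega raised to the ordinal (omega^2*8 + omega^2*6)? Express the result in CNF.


omega^(omega^2*8 + omega^2*6):
Both terms of the exponent have the same exponent 2, so they merge: omega^2*8 + omega^2*6 = omega^2*(8+6) = omega^2*14.
omega raised to a CNF ordinal is a single CNF term: Result = omega^(omega^2*14)

omega^(omega^2*14)


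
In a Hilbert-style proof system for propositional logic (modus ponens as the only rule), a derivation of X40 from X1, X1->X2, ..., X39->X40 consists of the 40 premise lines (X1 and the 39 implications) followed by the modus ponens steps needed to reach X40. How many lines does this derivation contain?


We have 40 premise lines: X1 and 39 implications.
Each implication is detached once by MP, giving 39 MP lines.
40 premise lines + 39 MP lines = 79 total lines.

79


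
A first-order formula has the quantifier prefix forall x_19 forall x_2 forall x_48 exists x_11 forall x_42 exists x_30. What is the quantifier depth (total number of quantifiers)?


Quantifier prefix has 6 quantifier symbols.
Quantifier depth = 6

6


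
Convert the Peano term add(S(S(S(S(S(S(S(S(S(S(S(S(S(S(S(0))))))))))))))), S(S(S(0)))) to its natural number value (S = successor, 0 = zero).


add(S^15(0), S^3(0)):
S^15(0) = 15
S^3(0) = 3
15 + 3 = 18

18


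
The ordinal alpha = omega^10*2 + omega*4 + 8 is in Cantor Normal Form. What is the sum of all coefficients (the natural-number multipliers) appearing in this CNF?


CNF: omega^10*2 + omega*4 + 8
Coefficients: 2 + 4 + 8 = 14

14


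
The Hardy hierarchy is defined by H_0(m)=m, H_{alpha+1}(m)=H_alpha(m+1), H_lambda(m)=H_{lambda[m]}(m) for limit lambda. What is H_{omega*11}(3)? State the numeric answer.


H_{omega*11}(3):
For the Hardy hierarchy, H_{omega*k}(n) = 2^k * n.
2^11 = 2048.
2048 * 3 = 6144

6144


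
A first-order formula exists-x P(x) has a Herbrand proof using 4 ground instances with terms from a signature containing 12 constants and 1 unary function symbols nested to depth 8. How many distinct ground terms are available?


Herbrand terms by depth:
Depth 0: 12 constants
Depth 1: 12 new terms (running total: 24)
Depth 2: 12 new terms (running total: 36)
Depth 3: 12 new terms (running total: 48)
Depth 4: 12 new terms (running total: 60)
Depth 5: 12 new terms (running total: 72)
Depth 6: 12 new terms (running total: 84)
Depth 7: 12 new terms (running total: 96)
Depth 8: 12 new terms (running total: 108)
Total distinct ground terms = 108

108


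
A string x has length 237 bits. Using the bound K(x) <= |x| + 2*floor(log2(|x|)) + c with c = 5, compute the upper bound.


floor(log2(237)) = 7
2 * 7 = 14
K(x) <= 237 + 14 + 5 = 256

256


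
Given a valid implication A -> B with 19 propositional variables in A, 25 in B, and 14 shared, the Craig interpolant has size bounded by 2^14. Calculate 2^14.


Shared atoms = 14
Craig interpolant size bound = 2^14
= 16384

16384


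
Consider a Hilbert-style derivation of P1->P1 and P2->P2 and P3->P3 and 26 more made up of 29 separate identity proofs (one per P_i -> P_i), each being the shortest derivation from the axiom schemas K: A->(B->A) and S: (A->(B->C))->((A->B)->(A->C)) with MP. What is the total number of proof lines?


The shortest proof of A->A from K and S in the Hilbert calculus has exactly 5 lines:
(1) K instance A->((A->A)->A), (2) S instance, (3) MP on 1,2, (4) K instance A->(A->A), (5) MP on 3,4.
For 29 independent identities: 29 * 5 = 145 lines total.

145


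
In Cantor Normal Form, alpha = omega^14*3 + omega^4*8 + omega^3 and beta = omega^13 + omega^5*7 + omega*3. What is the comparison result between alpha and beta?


Compare term by term from highest exponent:
alpha = omega^14*3 + omega^4*8 + omega^3
beta = omega^13 + omega^5*7 + omega*3
Term 1: alpha has omega^14*3, beta has omega^13*1
Term 2: alpha has omega^4*8, beta has omega^5*7
Term 3: alpha has omega^3*1, beta has omega^1*3
Result: alpha > beta

alpha > beta


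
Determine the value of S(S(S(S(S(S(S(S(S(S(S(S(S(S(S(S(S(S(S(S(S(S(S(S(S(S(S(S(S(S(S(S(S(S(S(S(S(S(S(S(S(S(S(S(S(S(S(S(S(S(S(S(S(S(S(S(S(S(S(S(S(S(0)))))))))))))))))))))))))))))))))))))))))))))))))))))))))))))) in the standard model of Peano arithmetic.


Counting successors applied to 0:
62 applications of S to 0 = 62

62


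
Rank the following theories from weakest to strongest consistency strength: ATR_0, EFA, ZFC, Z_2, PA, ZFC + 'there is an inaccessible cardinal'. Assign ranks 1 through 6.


Ordering by consistency strength:
1. EFA
2. PA
3. ATR_0
4. Z_2
5. ZFC
6. ZFC + 'there is an inaccessible cardinal'


ATR_0=3, EFA=1, ZFC=5, Z_2=4, PA=2, ZFC + 'there is an inaccessible cardinal'=6


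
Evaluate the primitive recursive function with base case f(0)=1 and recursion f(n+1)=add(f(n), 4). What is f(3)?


f(0) = 1
f(1) = add(f(0), 4) = add(1, 4) = 5
f(2) = add(f(1), 4) = add(5, 4) = 9
f(3) = add(f(2), 4) = add(9, 4) = 13


13


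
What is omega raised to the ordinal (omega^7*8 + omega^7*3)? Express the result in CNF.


omega^(omega^7*8 + omega^7*3):
Both terms of the exponent have the same exponent 7, so they merge: omega^7*8 + omega^7*3 = omega^7*(8+3) = omega^7*11.
omega raised to a CNF ordinal is a single CNF term: Result = omega^(omega^7*11)

omega^(omega^7*11)


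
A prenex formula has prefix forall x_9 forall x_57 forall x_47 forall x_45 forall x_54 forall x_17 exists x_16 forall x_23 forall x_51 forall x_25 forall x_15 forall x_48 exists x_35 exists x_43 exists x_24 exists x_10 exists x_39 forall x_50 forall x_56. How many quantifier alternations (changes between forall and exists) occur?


Walk the prefix and count type changes:
  position 1: forall -> forall
  position 2: forall -> forall
  position 3: forall -> forall
  position 4: forall -> forall
  position 5: forall -> forall
  position 6: forall -> exists <-- alternation
  position 7: exists -> forall <-- alternation
  position 8: forall -> forall
  position 9: forall -> forall
  position 10: forall -> forall
  position 11: forall -> forall
  position 12: forall -> exists <-- alternation
  position 13: exists -> exists
  position 14: exists -> exists
  position 15: exists -> exists
  position 16: exists -> exists
  position 17: exists -> forall <-- alternation
  position 18: forall -> forall
Total alternations = 4

4


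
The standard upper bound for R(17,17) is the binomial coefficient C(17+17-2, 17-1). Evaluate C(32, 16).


R(17,17) <= C(17+17-2, 17-1) = C(32, 16)
C(32, 16) = 32! / (16! * 16!)
= 601080390

601080390


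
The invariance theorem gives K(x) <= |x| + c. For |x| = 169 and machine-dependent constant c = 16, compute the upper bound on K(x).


K(x) <= |x| + c = 169 + 16 = 185

185


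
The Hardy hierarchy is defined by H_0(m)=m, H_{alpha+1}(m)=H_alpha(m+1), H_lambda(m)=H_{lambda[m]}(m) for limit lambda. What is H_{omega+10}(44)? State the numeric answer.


H_{omega+10}(44):
Unwind the 10 successor steps: H_{omega+10}(44) = H_omega(44+10) = H_omega(54).
H_omega(m) = H_m(m) = m + m = 2m.
Result = 2 * 54 = 108

108


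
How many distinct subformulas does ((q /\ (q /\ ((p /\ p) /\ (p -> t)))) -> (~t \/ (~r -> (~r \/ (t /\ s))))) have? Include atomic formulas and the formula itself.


Formula: ((q /\ (q /\ ((p /\ p) /\ (p -> t)))) -> (~t \/ (~r -> (~r \/ (t /\ s)))))
Subformulas found:
  1. q
  2. s
  3. r
  4. t
  5. p
  6. ~t
  7. ~r
  8. (p /\ p)
  9. (p -> t)
  10. (t /\ s)
  11. (~r \/ (t /\ s))
  12. ((p /\ p) /\ (p -> t))
  13. (~r -> (~r \/ (t /\ s)))
  14. (q /\ ((p /\ p) /\ (p -> t)))
  15. (~t \/ (~r -> (~r \/ (t /\ s))))
  16. (q /\ (q /\ ((p /\ p) /\ (p -> t))))
  17. ((q /\ (q /\ ((p /\ p) /\ (p -> t)))) -> (~t \/ (~r -> (~r \/ (t /\ s)))))
Total distinct subformulas = 17

17


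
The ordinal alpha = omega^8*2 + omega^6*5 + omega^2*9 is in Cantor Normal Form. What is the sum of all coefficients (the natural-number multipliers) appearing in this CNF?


CNF: omega^8*2 + omega^6*5 + omega^2*9
Coefficients: 2 + 5 + 9 = 16

16


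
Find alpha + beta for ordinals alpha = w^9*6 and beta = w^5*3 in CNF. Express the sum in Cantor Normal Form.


Ordinal addition w^9*6 + w^5*3:
Leading exponent of alpha (9) > leading exponent of beta (5).
Since alpha's term has higher exponent than beta's leading term,
the sum is simply alpha followed by beta.
Result = w^9*6 + w^5*3

w^9*6 + w^5*3


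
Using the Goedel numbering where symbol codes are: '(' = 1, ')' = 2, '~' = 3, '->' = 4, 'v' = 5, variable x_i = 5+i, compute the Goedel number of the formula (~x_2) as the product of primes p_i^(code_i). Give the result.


Formula: (~x_2)
Symbol codes: [1, 3, 7, 2]
Primes: [2, 3, 5, 7]
p_1^1 = 2^1 = 2
p_2^3 = 3^3 = 27
p_3^7 = 5^7 = 78125
p_4^2 = 7^2 = 49
Product = 206718750

206718750


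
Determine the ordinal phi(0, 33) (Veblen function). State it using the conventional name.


phi(0, 33):
phi(0, beta) = omega^beta by definition.
phi(0, 33) = omega^33

omega^33


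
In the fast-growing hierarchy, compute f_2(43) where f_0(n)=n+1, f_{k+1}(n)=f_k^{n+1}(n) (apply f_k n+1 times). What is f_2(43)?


f_2(43) = f_1^44(43)
f_1(m) = 2m + 1.
Iterating: f_1^k(n) = 2^k*(n+1) - 1.
f_2(43) = 2^44*(43+1) - 1 = 17592186044416*44 - 1 = 774056185954303

774056185954303


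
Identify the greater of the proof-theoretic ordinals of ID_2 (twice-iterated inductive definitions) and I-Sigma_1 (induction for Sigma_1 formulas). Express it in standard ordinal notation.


Proof-theoretic ordinal of ID_2 (twice-iterated inductive definitions): psi_0(epsilon_{Omega_2+1})
Proof-theoretic ordinal of I-Sigma_1 (induction for Sigma_1 formulas): omega^omega
Comparing: omega^omega < psi_0(epsilon_{Omega_2+1}).
The larger ordinal is psi_0(epsilon_{Omega_2+1}) (from ID_2 (twice-iterated inductive definitions)).

psi_0(epsilon_{Omega_2+1})


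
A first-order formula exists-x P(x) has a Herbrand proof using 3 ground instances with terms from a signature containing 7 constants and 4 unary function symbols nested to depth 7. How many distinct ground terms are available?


Herbrand terms by depth:
Depth 0: 7 constants
Depth 1: 28 new terms (running total: 35)
Depth 2: 112 new terms (running total: 147)
Depth 3: 448 new terms (running total: 595)
Depth 4: 1792 new terms (running total: 2387)
Depth 5: 7168 new terms (running total: 9555)
Depth 6: 28672 new terms (running total: 38227)
Depth 7: 114688 new terms (running total: 152915)
Total distinct ground terms = 152915

152915


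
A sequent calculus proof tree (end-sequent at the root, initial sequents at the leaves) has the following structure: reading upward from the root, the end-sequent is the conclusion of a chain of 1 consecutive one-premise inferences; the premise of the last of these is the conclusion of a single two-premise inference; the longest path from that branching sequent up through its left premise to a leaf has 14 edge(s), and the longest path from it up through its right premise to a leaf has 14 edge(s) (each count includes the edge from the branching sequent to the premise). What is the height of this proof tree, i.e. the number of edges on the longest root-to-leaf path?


Longest path through the left premise: 14 edges (measured from the branching sequent)
Longest path through the right premise: 14 edges
Height of the subtree rooted at the branching sequent: max(14, 14) = 14
The branching sequent sits 1 edges above the root (the chain of one-premise inferences), so height = 14 + 1 = 15

15


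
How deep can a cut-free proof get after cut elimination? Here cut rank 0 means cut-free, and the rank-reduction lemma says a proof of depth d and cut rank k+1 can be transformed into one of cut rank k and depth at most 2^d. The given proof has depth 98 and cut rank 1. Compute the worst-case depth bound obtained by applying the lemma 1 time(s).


Each rank reduction sends depth d to at most 2^d; cut rank r needs r reductions.
2_0(98) = 98
2_1(98) = 2^98 = 316912650057057350374175801344
Cut-free depth bound = 316912650057057350374175801344

316912650057057350374175801344


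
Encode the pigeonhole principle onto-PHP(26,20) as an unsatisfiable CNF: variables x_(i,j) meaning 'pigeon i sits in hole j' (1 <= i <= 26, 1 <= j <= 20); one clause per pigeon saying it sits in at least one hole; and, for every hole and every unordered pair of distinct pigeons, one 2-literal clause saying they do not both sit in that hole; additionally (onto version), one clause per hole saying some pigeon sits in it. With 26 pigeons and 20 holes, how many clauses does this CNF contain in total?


onto-PHP(26,20): 26 pigeons, 20 holes, 26*20 = 520 variables.
- pigeon clauses: one per pigeon -> 26 clauses
- hole clauses: 20 holes * C(26,2) = 20 * 325 -> 6500 clauses
- onto clauses: one per hole -> 20 clauses
Total clauses = 26 + 6500 + 20 = 6546

6546


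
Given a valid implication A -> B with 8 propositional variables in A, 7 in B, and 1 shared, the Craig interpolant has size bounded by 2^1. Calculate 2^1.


Shared atoms = 1
Craig interpolant size bound = 2^1
= 2

2


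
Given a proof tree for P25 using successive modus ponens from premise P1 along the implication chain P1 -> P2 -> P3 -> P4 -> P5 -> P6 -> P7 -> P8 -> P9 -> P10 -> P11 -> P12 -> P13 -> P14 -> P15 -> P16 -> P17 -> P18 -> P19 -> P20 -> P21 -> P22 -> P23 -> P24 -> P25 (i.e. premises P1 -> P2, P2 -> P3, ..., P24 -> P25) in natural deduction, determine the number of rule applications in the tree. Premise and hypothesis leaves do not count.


We have a chain: P1 -> P2 -> P3 -> P4 -> P5 -> P6 -> P7 -> P8 -> P9 -> P10 -> P11 -> P12 -> P13 -> P14 -> P15 -> P16 -> P17 -> P18 -> P19 -> P20 -> P21 -> P22 -> P23 -> P24 -> P25.
Each modus ponens application produces the next variable.
The chain has 25 propositions, so 25-1 = 24 modus ponens steps.
Total inference nodes = 24

24


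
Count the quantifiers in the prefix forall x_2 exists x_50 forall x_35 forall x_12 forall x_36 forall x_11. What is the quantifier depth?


Quantifier prefix has 6 quantifier symbols.
Quantifier depth = 6

6


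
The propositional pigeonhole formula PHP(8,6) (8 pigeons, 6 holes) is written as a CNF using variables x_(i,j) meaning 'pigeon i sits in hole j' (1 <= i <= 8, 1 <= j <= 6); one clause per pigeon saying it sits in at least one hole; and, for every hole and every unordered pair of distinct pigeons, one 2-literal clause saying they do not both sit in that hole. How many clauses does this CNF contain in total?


PHP(8,6): 8 pigeons, 6 holes, 8*6 = 48 variables.
- pigeon clauses: one per pigeon -> 8 clauses
- hole clauses: 6 holes * C(8,2) = 6 * 28 -> 168 clauses
Total clauses = 8 + 168 = 176

176


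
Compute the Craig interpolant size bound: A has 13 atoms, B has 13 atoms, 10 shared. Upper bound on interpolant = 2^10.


Shared atoms = 10
Craig interpolant size bound = 2^10
= 1024

1024


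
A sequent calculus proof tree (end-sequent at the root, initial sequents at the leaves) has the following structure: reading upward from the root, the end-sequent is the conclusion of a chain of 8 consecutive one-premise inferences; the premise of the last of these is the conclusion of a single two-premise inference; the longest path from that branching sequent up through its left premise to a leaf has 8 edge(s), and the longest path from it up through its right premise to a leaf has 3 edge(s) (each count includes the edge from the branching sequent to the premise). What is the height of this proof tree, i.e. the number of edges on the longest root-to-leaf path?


Longest path through the left premise: 8 edges (measured from the branching sequent)
Longest path through the right premise: 3 edges
Height of the subtree rooted at the branching sequent: max(8, 3) = 8
The branching sequent sits 8 edges above the root (the chain of one-premise inferences), so height = 8 + 8 = 16

16


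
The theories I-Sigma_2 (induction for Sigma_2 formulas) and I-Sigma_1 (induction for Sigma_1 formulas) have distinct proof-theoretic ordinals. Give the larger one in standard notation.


Proof-theoretic ordinal of I-Sigma_2 (induction for Sigma_2 formulas): omega^(omega^omega)
Proof-theoretic ordinal of I-Sigma_1 (induction for Sigma_1 formulas): omega^omega
Comparing: omega^omega < omega^(omega^omega).
The larger ordinal is omega^(omega^omega) (from I-Sigma_2 (induction for Sigma_2 formulas)).

omega^(omega^omega)


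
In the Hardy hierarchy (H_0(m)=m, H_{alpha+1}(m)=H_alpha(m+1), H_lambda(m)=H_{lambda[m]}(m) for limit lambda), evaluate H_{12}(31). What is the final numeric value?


H_12(31):
For finite ordinals k, H_k(n) = n + k (each successor step adds 1).
H_12(31) = 31 + 12 = 43

43


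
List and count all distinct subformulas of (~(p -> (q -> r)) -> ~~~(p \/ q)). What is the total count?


Formula: (~(p -> (q -> r)) -> ~~~(p \/ q))
Subformulas found:
  1. q
  2. r
  3. p
  4. (p \/ q)
  5. (q -> r)
  6. ~(p \/ q)
  7. ~~(p \/ q)
  8. ~~~(p \/ q)
  9. (p -> (q -> r))
  10. ~(p -> (q -> r))
  11. (~(p -> (q -> r)) -> ~~~(p \/ q))
Total distinct subformulas = 11

11


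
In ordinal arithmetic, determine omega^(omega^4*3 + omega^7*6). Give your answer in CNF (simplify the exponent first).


omega^(omega^4*3 + omega^7*6):
In ordinal addition a term is absorbed by a following term of strictly larger exponent: 4 < 7, so omega^4*3 + omega^7*6 = omega^7*6.
omega raised to a CNF ordinal is a single CNF term: Result = omega^(omega^7*6)

omega^(omega^7*6)


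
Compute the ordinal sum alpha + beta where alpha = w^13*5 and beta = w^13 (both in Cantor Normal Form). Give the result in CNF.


Ordinal addition w^13*5 + w^13:
Both terms have the same exponent 13.
w^e*c + w^e*d = w^e*(c+d).
Result = w^13*(5+1) = w^13*6

w^13*6


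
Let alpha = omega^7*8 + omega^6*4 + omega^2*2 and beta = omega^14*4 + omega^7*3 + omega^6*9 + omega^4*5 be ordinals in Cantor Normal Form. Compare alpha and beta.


Compare term by term from highest exponent:
alpha = omega^7*8 + omega^6*4 + omega^2*2
beta = omega^14*4 + omega^7*3 + omega^6*9 + omega^4*5
Term 1: alpha has omega^7*8, beta has omega^14*4
Term 2: alpha has omega^6*4, beta has omega^7*3
Term 3: alpha has omega^2*2, beta has omega^6*9
Term 4: alpha has omega^0*0, beta has omega^4*5
Result: alpha < beta

alpha < beta


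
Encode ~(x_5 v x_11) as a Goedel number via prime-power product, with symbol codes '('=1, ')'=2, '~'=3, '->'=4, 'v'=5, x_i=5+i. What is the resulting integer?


Formula: ~(x_5 v x_11)
Symbol codes: [3, 1, 10, 5, 16, 2]
Primes: [2, 3, 5, 7, 11, 13]
p_1^3 = 2^3 = 8
p_2^1 = 3^1 = 3
p_3^10 = 5^10 = 9765625
p_4^5 = 7^5 = 16807
p_5^16 = 11^16 = 45949729863572161
p_6^2 = 13^2 = 169
Product = 30589413646660004385389765625000

30589413646660004385389765625000


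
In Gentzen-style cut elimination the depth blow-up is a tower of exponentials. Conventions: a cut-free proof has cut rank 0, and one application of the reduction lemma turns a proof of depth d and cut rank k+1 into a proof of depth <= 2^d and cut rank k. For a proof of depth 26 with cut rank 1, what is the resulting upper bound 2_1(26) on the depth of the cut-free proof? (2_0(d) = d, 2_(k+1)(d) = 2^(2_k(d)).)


Each rank reduction sends depth d to at most 2^d; cut rank r needs r reductions.
2_0(26) = 26
2_1(26) = 2^26 = 67108864
Cut-free depth bound = 67108864

67108864


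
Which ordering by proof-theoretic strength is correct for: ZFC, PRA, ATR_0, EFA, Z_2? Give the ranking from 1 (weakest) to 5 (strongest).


Ordering by consistency strength:
1. EFA
2. PRA
3. ATR_0
4. Z_2
5. ZFC


ZFC=5, PRA=2, ATR_0=3, EFA=1, Z_2=4


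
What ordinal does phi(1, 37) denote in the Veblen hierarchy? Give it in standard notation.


phi(1, 37):
phi(1, beta) = epsilon_beta (the beta-th epsilon number).
phi(1, 37) = epsilon_37

epsilon_37


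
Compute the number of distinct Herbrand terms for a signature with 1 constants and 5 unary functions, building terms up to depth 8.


Herbrand terms by depth:
Depth 0: 1 constants
Depth 1: 5 new terms (running total: 6)
Depth 2: 25 new terms (running total: 31)
Depth 3: 125 new terms (running total: 156)
Depth 4: 625 new terms (running total: 781)
Depth 5: 3125 new terms (running total: 3906)
Depth 6: 15625 new terms (running total: 19531)
Depth 7: 78125 new terms (running total: 97656)
Depth 8: 390625 new terms (running total: 488281)
Total distinct ground terms = 488281

488281


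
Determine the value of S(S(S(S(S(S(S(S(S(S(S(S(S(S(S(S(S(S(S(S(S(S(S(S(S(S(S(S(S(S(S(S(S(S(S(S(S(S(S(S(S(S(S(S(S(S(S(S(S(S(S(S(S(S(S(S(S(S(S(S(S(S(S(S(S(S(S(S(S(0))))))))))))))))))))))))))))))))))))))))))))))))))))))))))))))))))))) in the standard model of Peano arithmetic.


Counting successors applied to 0:
69 applications of S to 0 = 69

69


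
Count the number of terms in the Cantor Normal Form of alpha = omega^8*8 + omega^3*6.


CNF: omega^8*8 + omega^3*6
Count the summands separated by '+':
  term 1: omega^8*8
  term 2: omega^3*6
Total terms = 2

2


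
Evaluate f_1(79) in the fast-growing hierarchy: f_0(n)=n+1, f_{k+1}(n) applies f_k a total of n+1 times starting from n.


f_1(79) = f_0^80(79)
f_0 adds 1 each time, applied 80 times.
f_1(79) = 79 + 80 = 159

159


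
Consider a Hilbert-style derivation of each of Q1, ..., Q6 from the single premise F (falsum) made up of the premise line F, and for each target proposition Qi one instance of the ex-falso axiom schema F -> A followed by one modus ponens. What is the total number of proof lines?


Ex falso, line by line:
- 1 premise line (F)
- 6 targets, each needing 1 axiom instance (F -> Qi) + 1 MP = 2 lines: 2 * 6 = 12
Total = 1 + 12 = 13 lines.

13


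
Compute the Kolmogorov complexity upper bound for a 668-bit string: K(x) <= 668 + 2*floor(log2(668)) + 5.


floor(log2(668)) = 9
2 * 9 = 18
K(x) <= 668 + 18 + 5 = 691

691


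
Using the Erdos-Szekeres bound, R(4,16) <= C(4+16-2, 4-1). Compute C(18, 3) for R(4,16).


R(4,16) <= C(4+16-2, 4-1) = C(18, 3)
C(18, 3) = 18! / (3! * 15!)
= 816

816


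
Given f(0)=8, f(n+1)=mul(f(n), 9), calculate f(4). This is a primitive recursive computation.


f(0) = 8
f(1) = mul(f(0), 9) = mul(8, 9) = 72
f(2) = mul(f(1), 9) = mul(72, 9) = 648
f(3) = mul(f(2), 9) = mul(648, 9) = 5832
f(4) = mul(f(3), 9) = mul(5832, 9) = 52488


52488


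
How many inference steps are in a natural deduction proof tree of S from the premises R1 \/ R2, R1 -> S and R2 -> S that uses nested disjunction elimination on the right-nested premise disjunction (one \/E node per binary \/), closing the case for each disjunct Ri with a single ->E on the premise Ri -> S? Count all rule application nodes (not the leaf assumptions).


The premise R1 \/ R2 contains 2 disjuncts, hence 1 binary \/ connectives.
- Each binary \/ is eliminated once: 1 \/E nodes.
- Each of the 2 cases Ri derives S by one ->E with Ri -> S: 2 ->E nodes.
Total = 1 + 2 = 3

3


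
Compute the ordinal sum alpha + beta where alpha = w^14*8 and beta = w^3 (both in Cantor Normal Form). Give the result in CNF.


Ordinal addition w^14*8 + w^3:
Leading exponent of alpha (14) > leading exponent of beta (3).
Since alpha's term has higher exponent than beta's leading term,
the sum is simply alpha followed by beta.
Result = w^14*8 + w^3

w^14*8 + w^3


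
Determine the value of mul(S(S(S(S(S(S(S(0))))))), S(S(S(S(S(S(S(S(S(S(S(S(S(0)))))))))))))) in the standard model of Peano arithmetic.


mul(S^7(0), S^13(0)):
S^7(0) = 7
S^13(0) = 13
7 * 13 = 91

91


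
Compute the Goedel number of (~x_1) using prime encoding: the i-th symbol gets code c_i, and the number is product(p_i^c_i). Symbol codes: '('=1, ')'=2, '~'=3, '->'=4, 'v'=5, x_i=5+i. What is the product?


Formula: (~x_1)
Symbol codes: [1, 3, 6, 2]
Primes: [2, 3, 5, 7]
p_1^1 = 2^1 = 2
p_2^3 = 3^3 = 27
p_3^6 = 5^6 = 15625
p_4^2 = 7^2 = 49
Product = 41343750

41343750


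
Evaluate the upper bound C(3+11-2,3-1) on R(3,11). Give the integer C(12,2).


R(3,11) <= C(3+11-2, 3-1) = C(12, 2)
C(12, 2) = 12! / (2! * 10!)
= 66

66


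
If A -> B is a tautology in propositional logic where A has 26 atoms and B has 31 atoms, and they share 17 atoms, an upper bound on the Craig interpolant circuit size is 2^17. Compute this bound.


Shared atoms = 17
Craig interpolant size bound = 2^17
= 131072

131072
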